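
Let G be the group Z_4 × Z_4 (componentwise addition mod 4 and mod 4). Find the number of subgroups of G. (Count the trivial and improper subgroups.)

|G| = 16, so by Lagrange every subgroup order divides 16. Divisors: 1, 2, 4, 8, 16.
Subgroups by order — order 1: 1; order 2: 3; order 4: 7; order 8: 3; order 16: 1.
Total: 1 + 3 + 7 + 3 + 1 = 15.

15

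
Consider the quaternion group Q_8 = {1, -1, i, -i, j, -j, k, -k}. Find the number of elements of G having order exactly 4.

6

The elements of order 4 are: i, -i, j, -j, k, -k.
That's 6.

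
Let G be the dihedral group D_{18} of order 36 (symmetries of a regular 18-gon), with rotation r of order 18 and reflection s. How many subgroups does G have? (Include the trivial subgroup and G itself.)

|G| = 36, so by Lagrange every subgroup order divides 36. Divisors: 1, 2, 3, 4, 6, 9, 12, 18, 36.
Subgroups by order — order 1: 1; order 2: 19; order 3: 1; order 4: 9; order 6: 7; order 9: 1; order 12: 3; order 18: 3; order 36: 1.
Total: 1 + 19 + 1 + 9 + 7 + 1 + 3 + 3 + 1 = 45.

45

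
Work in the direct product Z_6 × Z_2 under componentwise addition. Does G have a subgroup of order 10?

10 does not divide |G| = 12, so by Lagrange no subgroup of order 10 exists.

No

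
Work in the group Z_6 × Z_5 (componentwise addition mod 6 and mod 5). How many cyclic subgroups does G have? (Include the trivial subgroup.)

Each element a generates a cyclic subgroup ⟨a⟩; distinct elements may generate the same one (a cyclic group of order d has φ(d) generators).
Cyclic subgroups by order — order 1: 1; order 2: 1; order 3: 1; order 5: 1; order 6: 1; order 10: 1; order 15: 1; order 30: 1.
Total: 8.

8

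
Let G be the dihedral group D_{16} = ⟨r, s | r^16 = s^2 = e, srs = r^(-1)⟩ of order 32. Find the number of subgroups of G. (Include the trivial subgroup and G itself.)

36

|G| = 32, so by Lagrange every subgroup order divides 32. Divisors: 1, 2, 4, 8, 16, 32.
Subgroups by order — order 1: 1; order 2: 17; order 4: 9; order 8: 5; order 16: 3; order 32: 1.
Total: 1 + 17 + 9 + 5 + 3 + 1 = 36.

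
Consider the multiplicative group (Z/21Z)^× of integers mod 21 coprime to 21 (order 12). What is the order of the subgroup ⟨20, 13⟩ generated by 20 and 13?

4

|⟨20⟩| = 2 and |⟨13⟩| = 2, so |H| is a multiple of lcm(2, 2) = 2 and divides |G| = 12.
Closing under the operation: H = {1, 8, 13, 20}, so |H| = 4.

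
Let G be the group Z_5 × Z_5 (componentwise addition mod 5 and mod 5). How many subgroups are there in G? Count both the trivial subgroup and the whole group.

8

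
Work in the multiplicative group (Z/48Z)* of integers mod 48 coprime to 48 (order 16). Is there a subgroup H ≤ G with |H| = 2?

2 | 16. A subgroup of order 2 is {1, 17}.

Yes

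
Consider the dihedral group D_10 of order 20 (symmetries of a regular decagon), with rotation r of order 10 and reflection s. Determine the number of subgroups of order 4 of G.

|G| = 20 and 4 | 20, so subgroups of order 4 are possible by Lagrange.
The subgroups of order 4 are: {e, r^5, r^2s, r^7s}; {e, r^5, r^3s, r^8s}; {e, r^5, r^4s, r^9s}; {e, r^5, s, r^5s}; … (5 in all).
So G has 5 subgroups of order 4.

5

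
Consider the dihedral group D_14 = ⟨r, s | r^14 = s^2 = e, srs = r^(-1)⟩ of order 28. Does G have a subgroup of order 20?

20 does not divide |G| = 28, so by Lagrange no subgroup of order 20 exists.

No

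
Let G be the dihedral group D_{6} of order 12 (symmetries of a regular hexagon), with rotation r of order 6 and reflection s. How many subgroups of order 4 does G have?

3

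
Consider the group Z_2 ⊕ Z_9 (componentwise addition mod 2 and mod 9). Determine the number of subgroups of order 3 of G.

|G| = 18 and 3 | 18, so subgroups of order 3 are possible by Lagrange.
The subgroups of order 3 are: {(0,0), (0,3), (0,6)}.
So G has 1 subgroup of order 3.

1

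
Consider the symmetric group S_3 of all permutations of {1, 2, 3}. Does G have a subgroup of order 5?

No

5 does not divide |G| = 6, so by Lagrange no subgroup of order 5 exists.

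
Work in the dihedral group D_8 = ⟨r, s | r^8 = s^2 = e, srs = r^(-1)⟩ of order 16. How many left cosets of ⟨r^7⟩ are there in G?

2

|⟨r^7⟩| = 8 and |G| = 16.
By Lagrange, [G : H] = |G|/|H| = 16/8 = 2.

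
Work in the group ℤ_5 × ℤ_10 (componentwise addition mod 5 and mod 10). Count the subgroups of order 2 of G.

1

|G| = 50 and 2 | 50, so subgroups of order 2 are possible by Lagrange.
The subgroups of order 2 are: {(0,0), (0,5)}.
So G has 1 subgroup of order 2.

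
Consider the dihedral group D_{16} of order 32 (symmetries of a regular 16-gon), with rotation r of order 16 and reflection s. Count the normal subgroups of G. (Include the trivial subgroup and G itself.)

8

G has 36 subgroups. Checking conjugation-invariance by order — order 1: 1/1 normal; order 2: 1/17 normal; order 4: 1/9 normal; order 8: 1/5 normal; order 16: 3/3 normal; order 32: 1/1 normal.
Total normal subgroups: 8.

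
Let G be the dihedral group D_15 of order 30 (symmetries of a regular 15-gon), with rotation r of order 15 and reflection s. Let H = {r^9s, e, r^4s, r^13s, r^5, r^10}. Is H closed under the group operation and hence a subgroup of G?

Closure fails: r^10 · r^13s = r^8s ∉ H. So H is not a subgroup.

No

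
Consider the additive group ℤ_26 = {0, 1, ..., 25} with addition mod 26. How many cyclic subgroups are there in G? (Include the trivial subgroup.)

4

A cyclic subgroup of order d is generated by each of its φ(d) elements of order d, so the cyclic subgroups of order d number (#elements of order d)/φ(d).
Cyclic subgroups by order — order 1: 1; order 2: 1; order 13: 1; order 26: 1.
Total: 4.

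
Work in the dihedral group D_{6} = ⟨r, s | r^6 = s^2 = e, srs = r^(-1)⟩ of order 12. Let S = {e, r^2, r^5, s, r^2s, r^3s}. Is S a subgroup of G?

r^5 ∈ S but its inverse r ∉ S, so S is not a subgroup.

No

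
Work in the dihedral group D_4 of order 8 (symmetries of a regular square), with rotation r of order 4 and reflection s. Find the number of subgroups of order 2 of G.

5

|G| = 8 and 2 | 8, so subgroups of order 2 are possible by Lagrange.
The subgroups of order 2 are: {e, r^2}; {e, r^2s}; {e, r^3s}; {e, rs}; … (5 in all).
So G has 5 subgroups of order 2.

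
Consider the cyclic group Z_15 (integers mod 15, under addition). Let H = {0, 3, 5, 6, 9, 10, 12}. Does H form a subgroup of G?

No

|H| = 7 does not divide |G| = 15, so by Lagrange H is not a subgroup.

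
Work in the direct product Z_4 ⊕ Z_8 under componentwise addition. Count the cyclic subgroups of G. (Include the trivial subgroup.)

14

A cyclic subgroup of order d is generated by each of its φ(d) elements of order d, so the cyclic subgroups of order d number (#elements of order d)/φ(d).
Cyclic subgroups by order — order 1: 1; order 2: 3; order 4: 6; order 8: 4.
Total: 14.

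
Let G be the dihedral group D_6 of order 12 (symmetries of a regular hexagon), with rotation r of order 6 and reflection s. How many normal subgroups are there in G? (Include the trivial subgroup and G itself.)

G has 16 subgroups. Checking conjugation-invariance by order — order 1: 1/1 normal; order 2: 1/7 normal; order 3: 1/1 normal; order 4: 0/3 normal; order 6: 3/3 normal; order 12: 1/1 normal.
Total normal subgroups: 7.

7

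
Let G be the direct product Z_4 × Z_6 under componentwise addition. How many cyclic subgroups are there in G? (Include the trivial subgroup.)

12

A cyclic subgroup of order d is generated by each of its φ(d) elements of order d, so the cyclic subgroups of order d number (#elements of order d)/φ(d).
Cyclic subgroups by order — order 1: 1; order 2: 3; order 3: 1; order 4: 2; order 6: 3; order 12: 2.
Total: 12.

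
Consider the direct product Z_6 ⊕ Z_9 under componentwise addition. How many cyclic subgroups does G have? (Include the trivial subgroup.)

Group the elements of G by the cyclic subgroup they generate; each cyclic subgroup of order d accounts for φ(d) elements.
Cyclic subgroups by order — order 1: 1; order 2: 1; order 3: 4; order 6: 4; order 9: 3; order 18: 3.
Total: 16.

16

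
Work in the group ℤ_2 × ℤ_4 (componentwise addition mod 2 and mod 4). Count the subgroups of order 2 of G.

|G| = 8 and 2 | 8, so subgroups of order 2 are possible by Lagrange.
The subgroups of order 2 are: {(0,0), (0,2)}; {(0,0), (1,0)}; {(0,0), (1,2)}.
So G has 3 subgroups of order 2.

3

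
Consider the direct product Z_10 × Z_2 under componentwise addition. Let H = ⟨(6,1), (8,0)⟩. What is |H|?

|⟨(6,1)⟩| = 10 and |⟨(8,0)⟩| = 5, so |H| is a multiple of lcm(10, 5) = 10 and divides |G| = 20.
Closing under the operation: H = {(0,0), (0,1), (2,0), (2,1), (4,0), (4,1), (6,0), (6,1), (8,0), (8,1)}, so |H| = 10.

10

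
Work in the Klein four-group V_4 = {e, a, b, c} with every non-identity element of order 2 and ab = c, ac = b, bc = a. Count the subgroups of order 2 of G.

3

|G| = 4 and 2 | 4, so subgroups of order 2 are possible by Lagrange.
The subgroups of order 2 are: {e, a}; {e, b}; {e, c}.
So G has 3 subgroups of order 2.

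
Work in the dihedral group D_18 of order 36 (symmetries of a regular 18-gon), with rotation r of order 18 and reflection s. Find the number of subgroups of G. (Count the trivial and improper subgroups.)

|G| = 36, so by Lagrange every subgroup order divides 36. Divisors: 1, 2, 3, 4, 6, 9, 12, 18, 36.
Subgroups by order — order 1: 1; order 2: 19; order 3: 1; order 4: 9; order 6: 7; order 9: 1; order 12: 3; order 18: 3; order 36: 1.
Total: 1 + 19 + 1 + 9 + 7 + 1 + 3 + 3 + 1 = 45.

45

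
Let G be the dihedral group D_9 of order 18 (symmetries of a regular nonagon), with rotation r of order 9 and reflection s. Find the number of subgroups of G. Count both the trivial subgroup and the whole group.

16

|G| = 18, so by Lagrange every subgroup order divides 18. Divisors: 1, 2, 3, 6, 9, 18.
Subgroups by order — order 1: 1; order 2: 9; order 3: 1; order 6: 3; order 9: 1; order 18: 1.
Total: 1 + 9 + 1 + 3 + 1 + 1 = 16.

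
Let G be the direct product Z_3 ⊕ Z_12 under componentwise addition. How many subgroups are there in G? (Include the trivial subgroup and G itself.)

|G| = 36, so by Lagrange every subgroup order divides 36. Divisors: 1, 2, 3, 4, 6, 9, 12, 18, 36.
Subgroups by order — order 1: 1; order 2: 1; order 3: 4; order 4: 1; order 6: 4; order 9: 1; order 12: 4; order 18: 1; order 36: 1.
Total: 1 + 1 + 4 + 1 + 4 + 1 + 4 + 1 + 1 = 18.

18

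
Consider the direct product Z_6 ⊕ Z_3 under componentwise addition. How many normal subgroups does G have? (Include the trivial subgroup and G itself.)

12

G is abelian, so every subgroup is normal.
G has 12 subgroups in total, hence 12 normal subgroups.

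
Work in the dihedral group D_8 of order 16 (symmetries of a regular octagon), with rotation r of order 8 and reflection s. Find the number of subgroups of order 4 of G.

5

|G| = 16 and 4 | 16, so subgroups of order 4 are possible by Lagrange.
The subgroups of order 4 are: {e, r^2, r^4, r^6}; {e, r^4, r^2s, r^6s}; {e, r^4, r^3s, r^7s}; {e, r^4, s, r^4s}; … (5 in all).
So G has 5 subgroups of order 4.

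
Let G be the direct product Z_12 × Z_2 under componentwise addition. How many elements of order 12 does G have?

An element (a,b) has order lcm(ord(a), ord(b)); count pairs with lcm equal to 12.
Enumerating gives 8 such elements.

8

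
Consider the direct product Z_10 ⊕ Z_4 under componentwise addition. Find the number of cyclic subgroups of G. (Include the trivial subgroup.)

Group the elements of G by the cyclic subgroup they generate; each cyclic subgroup of order d accounts for φ(d) elements.
Cyclic subgroups by order — order 1: 1; order 2: 3; order 4: 2; order 5: 1; order 10: 3; order 20: 2.
Total: 12.

12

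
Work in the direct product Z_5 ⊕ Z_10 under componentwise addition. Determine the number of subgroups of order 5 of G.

6

|G| = 50 and 5 | 50, so subgroups of order 5 are possible by Lagrange.
The subgroups of order 5 are: {(0,0), (0,2), (0,4), (0,6), (0,8)}; {(0,0), (1,0), (2,0), (3,0), (4,0)}; {(0,0), (1,2), (2,4), (3,6), (4,8)}; {(0,0), (1,4), (2,8), (3,2), (4,6)}; … (6 in all).
So G has 6 subgroups of order 5.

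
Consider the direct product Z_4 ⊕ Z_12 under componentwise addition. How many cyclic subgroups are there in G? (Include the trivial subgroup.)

20

A cyclic subgroup of order d is generated by each of its φ(d) elements of order d, so the cyclic subgroups of order d number (#elements of order d)/φ(d).
Cyclic subgroups by order — order 1: 1; order 2: 3; order 3: 1; order 4: 6; order 6: 3; order 12: 6.
Total: 20.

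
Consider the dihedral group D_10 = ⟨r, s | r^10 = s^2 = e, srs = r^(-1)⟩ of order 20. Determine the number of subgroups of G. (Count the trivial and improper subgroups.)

|G| = 20, so by Lagrange every subgroup order divides 20. Divisors: 1, 2, 4, 5, 10, 20.
Subgroups by order — order 1: 1; order 2: 11; order 4: 5; order 5: 1; order 10: 3; order 20: 1.
Total: 1 + 11 + 5 + 1 + 3 + 1 = 22.

22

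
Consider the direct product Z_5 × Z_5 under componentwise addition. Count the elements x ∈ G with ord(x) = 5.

24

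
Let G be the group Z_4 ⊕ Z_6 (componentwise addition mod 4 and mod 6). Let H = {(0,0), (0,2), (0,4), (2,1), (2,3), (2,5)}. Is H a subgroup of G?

Yes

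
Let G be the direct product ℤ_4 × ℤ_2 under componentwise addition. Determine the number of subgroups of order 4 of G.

|G| = 8 and 4 | 8, so subgroups of order 4 are possible by Lagrange.
The subgroups of order 4 are: {(0,0), (0,1), (2,0), (2,1)}; {(0,0), (1,0), (2,0), (3,0)}; {(0,0), (1,1), (2,0), (3,1)}.
So G has 3 subgroups of order 4.

3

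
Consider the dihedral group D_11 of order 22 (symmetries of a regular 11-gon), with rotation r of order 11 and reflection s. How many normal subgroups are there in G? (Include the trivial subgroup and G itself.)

G has 14 subgroups. Checking conjugation-invariance by order — order 1: 1/1 normal; order 2: 0/11 normal; order 11: 1/1 normal; order 22: 1/1 normal.
Total normal subgroups: 3.

3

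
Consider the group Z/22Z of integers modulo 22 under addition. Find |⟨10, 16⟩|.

|⟨10⟩| = 11 and |⟨16⟩| = 11, so |H| is a multiple of lcm(11, 11) = 11 and divides |G| = 22.
Closing under the operation: H = {0, 2, 4, 6, 8, 10, 12, 14, 16, 18, 20}, so |H| = 11.

11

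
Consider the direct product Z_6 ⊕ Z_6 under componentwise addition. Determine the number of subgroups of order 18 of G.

3

|G| = 36 and 18 | 36, so subgroups of order 18 are possible by Lagrange.
The subgroups of order 18 are: {(0,0), (0,1), (0,2), (0,3), (0,4), (0,5), (2,0), (2,1), (2,2), (2,3), (2,4), (2,5), (4,0), (4,1), (4,2), (4,3), (4,4), (4,5)}; {(0,0), (0,2), (0,4), (1,0), (1,2), (1,4), (2,0), (2,2), (2,4), (3,0), (3,2), (3,4), (4,0), (4,2), (4,4), (5,0), (5,2), (5,4)}; {(0,0), (0,2), (0,4), (1,1), (1,3), (1,5), (2,0), (2,2), (2,4), (3,1), (3,3), (3,5), (4,0), (4,2), (4,4), (5,1), (5,3), (5,5)}.
So G has 3 subgroups of order 18.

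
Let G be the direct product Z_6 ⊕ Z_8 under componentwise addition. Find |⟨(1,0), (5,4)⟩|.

|⟨(1,0)⟩| = 6 and |⟨(5,4)⟩| = 6, so |H| is a multiple of lcm(6, 6) = 6 and divides |G| = 48.
Closing under the operation: H = {(0,0), (0,4), (1,0), (1,4), (2,0), (2,4), (3,0), (3,4), (4,0), (4,4), (5,0), (5,4)}, so |H| = 12.

12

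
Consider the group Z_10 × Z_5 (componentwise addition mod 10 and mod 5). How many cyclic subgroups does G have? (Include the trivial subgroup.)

14

Each element a generates a cyclic subgroup ⟨a⟩; distinct elements may generate the same one (a cyclic group of order d has φ(d) generators).
Cyclic subgroups by order — order 1: 1; order 2: 1; order 5: 6; order 10: 6.
Total: 14.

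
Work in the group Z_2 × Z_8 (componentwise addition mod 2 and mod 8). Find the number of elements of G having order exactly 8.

8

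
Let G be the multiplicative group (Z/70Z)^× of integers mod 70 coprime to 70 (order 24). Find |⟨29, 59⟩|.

|⟨29⟩| = 2 and |⟨59⟩| = 6, so |H| is a multiple of lcm(2, 6) = 6 and divides |G| = 24.
Closing under the operation: H = {1, 9, 11, 19, 29, 31, 39, 41, 51, 59, 61, 69}, so |H| = 12.

12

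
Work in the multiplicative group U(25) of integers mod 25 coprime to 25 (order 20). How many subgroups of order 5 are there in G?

1

|G| = 20 and 5 | 20, so subgroups of order 5 are possible by Lagrange.
The subgroups of order 5 are: {1, 6, 11, 16, 21}.
So G has 1 subgroup of order 5.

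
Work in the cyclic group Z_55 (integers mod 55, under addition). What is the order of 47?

55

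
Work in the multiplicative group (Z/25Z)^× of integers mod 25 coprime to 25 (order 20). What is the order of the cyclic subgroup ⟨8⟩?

20

Compute successive powers of 8 mod 25: 8, 14, 12, 21, 18, 19, 2, 16, …; 8^20 ≡ 1 (mod 25).
So |⟨8⟩| = 20.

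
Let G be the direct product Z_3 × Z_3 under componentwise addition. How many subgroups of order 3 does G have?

4

|G| = 9 and 3 | 9, so subgroups of order 3 are possible by Lagrange.
The subgroups of order 3 are: {(0,0), (0,1), (0,2)}; {(0,0), (1,0), (2,0)}; {(0,0), (1,1), (2,2)}; {(0,0), (1,2), (2,1)}.
So G has 4 subgroups of order 3.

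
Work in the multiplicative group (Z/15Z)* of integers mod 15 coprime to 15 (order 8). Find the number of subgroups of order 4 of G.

|G| = 8 and 4 | 8, so subgroups of order 4 are possible by Lagrange.
The subgroups of order 4 are: {1, 4, 11, 14}; {1, 4, 7, 13}; {1, 2, 4, 8}.
So G has 3 subgroups of order 4.

3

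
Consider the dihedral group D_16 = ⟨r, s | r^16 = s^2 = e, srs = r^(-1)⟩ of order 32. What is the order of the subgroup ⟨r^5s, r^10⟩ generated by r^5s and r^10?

16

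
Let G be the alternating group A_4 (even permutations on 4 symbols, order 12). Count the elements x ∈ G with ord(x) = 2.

3

The elements of order 2 are: (1 2)(3 4), (1 3)(2 4), (1 4)(2 3).
That's 3.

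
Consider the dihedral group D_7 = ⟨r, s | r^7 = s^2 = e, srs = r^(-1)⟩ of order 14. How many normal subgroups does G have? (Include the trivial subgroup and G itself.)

3

G has 10 subgroups. Checking conjugation-invariance by order — order 1: 1/1 normal; order 2: 0/7 normal; order 7: 1/1 normal; order 14: 1/1 normal.
Total normal subgroups: 3.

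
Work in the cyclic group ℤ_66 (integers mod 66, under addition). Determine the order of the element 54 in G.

11

In ℤ_66, the order of an element a is n/gcd(a, n).
gcd(54, 66) = 6, so |⟨54⟩| = 66/6 = 11.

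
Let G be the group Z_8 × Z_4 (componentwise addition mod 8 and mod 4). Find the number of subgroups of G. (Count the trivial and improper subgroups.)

|G| = 32, so by Lagrange every subgroup order divides 32. Divisors: 1, 2, 4, 8, 16, 32.
Subgroups by order — order 1: 1; order 2: 3; order 4: 7; order 8: 7; order 16: 3; order 32: 1.
Total: 1 + 3 + 7 + 7 + 3 + 1 = 22.

22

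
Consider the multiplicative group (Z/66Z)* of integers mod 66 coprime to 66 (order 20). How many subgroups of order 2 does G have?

3

|G| = 20 and 2 | 20, so subgroups of order 2 are possible by Lagrange.
The subgroups of order 2 are: {1, 23}; {1, 43}; {1, 65}.
So G has 3 subgroups of order 2.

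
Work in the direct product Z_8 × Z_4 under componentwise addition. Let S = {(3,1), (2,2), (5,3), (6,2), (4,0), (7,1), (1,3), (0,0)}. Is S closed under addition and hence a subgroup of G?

Yes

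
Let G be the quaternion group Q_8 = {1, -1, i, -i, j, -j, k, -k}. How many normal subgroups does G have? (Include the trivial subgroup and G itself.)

G has 6 subgroups. Checking conjugation-invariance by order — order 1: 1/1 normal; order 2: 1/1 normal; order 4: 3/3 normal; order 8: 1/1 normal.
Total normal subgroups: 6.

6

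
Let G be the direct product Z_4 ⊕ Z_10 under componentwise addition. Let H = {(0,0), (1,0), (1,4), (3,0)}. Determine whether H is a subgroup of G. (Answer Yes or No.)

(1,4) ∈ H but its inverse (3,6) ∉ H, so H is not a subgroup.

No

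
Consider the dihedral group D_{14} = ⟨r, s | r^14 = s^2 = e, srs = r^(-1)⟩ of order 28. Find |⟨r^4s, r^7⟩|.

|⟨r^4s⟩| = 2 and |⟨r^7⟩| = 2, so |H| is a multiple of lcm(2, 2) = 2 and divides |G| = 28.
Closing under the operation: H = {e, r^7, r^4s, r^11s}, so |H| = 4.

4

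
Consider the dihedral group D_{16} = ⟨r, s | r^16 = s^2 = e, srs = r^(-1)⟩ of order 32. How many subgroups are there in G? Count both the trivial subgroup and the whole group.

36

|G| = 32, so by Lagrange every subgroup order divides 32. Divisors: 1, 2, 4, 8, 16, 32.
Subgroups by order — order 1: 1; order 2: 17; order 4: 9; order 8: 5; order 16: 3; order 32: 1.
Total: 1 + 17 + 9 + 5 + 3 + 1 = 36.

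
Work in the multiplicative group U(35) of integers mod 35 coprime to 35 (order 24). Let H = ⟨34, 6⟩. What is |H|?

4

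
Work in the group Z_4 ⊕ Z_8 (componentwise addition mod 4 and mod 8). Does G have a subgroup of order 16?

Yes

16 | 32. A subgroup of order 16 is {(0,0), (0,1), (0,2), (0,3), (0,4), (0,5), (0,6), (0,7), (2,0), (2,1), (2,2), (2,3), (2,4), (2,5), (2,6), (2,7)}.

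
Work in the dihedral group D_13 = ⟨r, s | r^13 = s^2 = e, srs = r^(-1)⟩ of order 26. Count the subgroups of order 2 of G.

|G| = 26 and 2 | 26, so subgroups of order 2 are possible by Lagrange.
The subgroups of order 2 are: {e, r^10s}; {e, r^11s}; {e, r^12s}; {e, r^2s}; … (13 in all).
So G has 13 subgroups of order 2.

13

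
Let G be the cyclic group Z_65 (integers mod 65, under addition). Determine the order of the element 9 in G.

In Z_65, the order of an element a is n/gcd(a, n).
gcd(9, 65) = 1, so |⟨9⟩| = 65/1 = 65.

65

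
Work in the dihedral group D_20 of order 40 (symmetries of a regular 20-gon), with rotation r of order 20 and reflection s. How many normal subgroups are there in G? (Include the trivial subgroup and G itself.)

9

G has 48 subgroups. Checking conjugation-invariance by order — order 1: 1/1 normal; order 2: 1/21 normal; order 4: 1/11 normal; order 5: 1/1 normal; order 8: 0/5 normal; order 10: 1/5 normal; order 20: 3/3 normal; order 40: 1/1 normal.
Total normal subgroups: 9.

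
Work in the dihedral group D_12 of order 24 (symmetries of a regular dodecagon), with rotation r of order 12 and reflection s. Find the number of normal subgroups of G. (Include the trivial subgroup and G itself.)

G has 34 subgroups. Checking conjugation-invariance by order — order 1: 1/1 normal; order 2: 1/13 normal; order 3: 1/1 normal; order 4: 1/7 normal; order 6: 1/5 normal; order 8: 0/3 normal; order 12: 3/3 normal; order 24: 1/1 normal.
Total normal subgroups: 9.

9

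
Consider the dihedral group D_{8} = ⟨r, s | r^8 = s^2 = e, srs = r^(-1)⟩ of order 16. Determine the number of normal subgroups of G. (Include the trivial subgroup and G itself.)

G has 19 subgroups. Checking conjugation-invariance by order — order 1: 1/1 normal; order 2: 1/9 normal; order 4: 1/5 normal; order 8: 3/3 normal; order 16: 1/1 normal.
Total normal subgroups: 7.

7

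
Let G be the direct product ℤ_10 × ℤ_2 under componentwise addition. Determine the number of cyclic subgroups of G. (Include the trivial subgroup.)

Group the elements of G by the cyclic subgroup they generate; each cyclic subgroup of order d accounts for φ(d) elements.
Cyclic subgroups by order — order 1: 1; order 2: 3; order 5: 1; order 10: 3.
Total: 8.

8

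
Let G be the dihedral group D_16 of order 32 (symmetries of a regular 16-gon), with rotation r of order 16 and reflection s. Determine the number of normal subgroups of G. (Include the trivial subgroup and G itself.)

G has 36 subgroups. Checking conjugation-invariance by order — order 1: 1/1 normal; order 2: 1/17 normal; order 4: 1/9 normal; order 8: 1/5 normal; order 16: 3/3 normal; order 32: 1/1 normal.
Total normal subgroups: 8.

8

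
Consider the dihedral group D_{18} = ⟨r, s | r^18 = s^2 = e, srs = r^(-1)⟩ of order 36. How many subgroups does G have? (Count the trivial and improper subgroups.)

45

|G| = 36, so by Lagrange every subgroup order divides 36. Divisors: 1, 2, 3, 4, 6, 9, 12, 18, 36.
Subgroups by order — order 1: 1; order 2: 19; order 3: 1; order 4: 9; order 6: 7; order 9: 1; order 12: 3; order 18: 3; order 36: 1.
Total: 1 + 19 + 1 + 9 + 7 + 1 + 3 + 3 + 1 = 45.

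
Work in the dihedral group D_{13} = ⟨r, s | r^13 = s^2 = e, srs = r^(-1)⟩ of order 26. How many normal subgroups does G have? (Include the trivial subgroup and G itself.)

3

G has 16 subgroups. Checking conjugation-invariance by order — order 1: 1/1 normal; order 2: 0/13 normal; order 13: 1/1 normal; order 26: 1/1 normal.
Total normal subgroups: 3.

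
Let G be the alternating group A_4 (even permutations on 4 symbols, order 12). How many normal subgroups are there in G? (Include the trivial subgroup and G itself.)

3

G has 10 subgroups. Checking conjugation-invariance by order — order 1: 1/1 normal; order 2: 0/3 normal; order 3: 0/4 normal; order 4: 1/1 normal; order 12: 1/1 normal.
Total normal subgroups: 3.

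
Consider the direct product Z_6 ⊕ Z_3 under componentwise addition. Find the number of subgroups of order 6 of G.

|G| = 18 and 6 | 18, so subgroups of order 6 are possible by Lagrange.
The subgroups of order 6 are: {(0,0), (0,1), (0,2), (3,0), (3,1), (3,2)}; {(0,0), (1,0), (2,0), (3,0), (4,0), (5,0)}; {(0,0), (1,1), (2,2), (3,0), (4,1), (5,2)}; {(0,0), (1,2), (2,1), (3,0), (4,2), (5,1)}.
So G has 4 subgroups of order 6.

4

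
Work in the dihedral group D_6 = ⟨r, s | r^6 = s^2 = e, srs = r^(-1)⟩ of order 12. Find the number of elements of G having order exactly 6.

The elements of order 6 are: r, r^5.
That's 2.

2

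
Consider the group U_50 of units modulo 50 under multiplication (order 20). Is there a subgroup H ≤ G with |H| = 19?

19 does not divide |G| = 20, so by Lagrange no subgroup of order 19 exists.

No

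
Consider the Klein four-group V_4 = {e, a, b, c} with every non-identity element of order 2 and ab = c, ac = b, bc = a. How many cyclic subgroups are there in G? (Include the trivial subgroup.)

Each element a generates a cyclic subgroup ⟨a⟩; distinct elements may generate the same one (a cyclic group of order d has φ(d) generators).
Cyclic subgroups by order — order 1: 1; order 2: 3.
Total: 4.

4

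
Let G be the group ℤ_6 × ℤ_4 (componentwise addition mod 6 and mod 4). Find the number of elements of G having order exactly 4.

An element (a,b) has order lcm(ord(a), ord(b)); count pairs with lcm equal to 4.
Enumerating gives 4 such elements.

4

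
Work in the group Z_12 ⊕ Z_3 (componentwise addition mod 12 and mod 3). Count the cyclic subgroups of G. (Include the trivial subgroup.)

A cyclic subgroup of order d is generated by each of its φ(d) elements of order d, so the cyclic subgroups of order d number (#elements of order d)/φ(d).
Cyclic subgroups by order — order 1: 1; order 2: 1; order 3: 4; order 4: 1; order 6: 4; order 12: 4.
Total: 15.

15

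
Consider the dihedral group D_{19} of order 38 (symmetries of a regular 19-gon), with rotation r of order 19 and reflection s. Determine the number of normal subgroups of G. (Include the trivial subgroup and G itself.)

G has 22 subgroups. Checking conjugation-invariance by order — order 1: 1/1 normal; order 2: 0/19 normal; order 19: 1/1 normal; order 38: 1/1 normal.
Total normal subgroups: 3.

3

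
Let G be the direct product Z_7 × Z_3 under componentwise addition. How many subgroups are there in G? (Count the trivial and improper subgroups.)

4

|G| = 21, so by Lagrange every subgroup order divides 21. Divisors: 1, 3, 7, 21.
Subgroups by order — order 1: 1; order 3: 1; order 7: 1; order 21: 1.
Total: 1 + 1 + 1 + 1 = 4.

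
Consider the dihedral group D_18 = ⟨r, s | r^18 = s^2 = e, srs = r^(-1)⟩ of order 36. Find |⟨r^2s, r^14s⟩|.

|⟨r^2s⟩| = 2 and |⟨r^14s⟩| = 2, so |H| is a multiple of lcm(2, 2) = 2 and divides |G| = 36.
Closing under the operation: H = {e, r^6, r^12, r^2s, r^8s, r^14s}, so |H| = 6.

6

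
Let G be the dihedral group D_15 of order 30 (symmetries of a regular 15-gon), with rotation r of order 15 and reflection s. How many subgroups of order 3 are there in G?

1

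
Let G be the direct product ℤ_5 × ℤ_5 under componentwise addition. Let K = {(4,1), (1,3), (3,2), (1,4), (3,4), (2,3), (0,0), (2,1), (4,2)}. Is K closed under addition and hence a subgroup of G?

No

|K| = 9 does not divide |G| = 25, so by Lagrange K is not a subgroup.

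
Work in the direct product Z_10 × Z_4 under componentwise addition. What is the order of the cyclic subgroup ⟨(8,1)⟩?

20

The order of (8,1) in Z_10 × Z_4 is lcm(ord(8) in Z_10, ord(1) in Z_4).
ord(8) = 5 and ord(1) = 4, so |⟨(8,1)⟩| = lcm(5, 4) = 20.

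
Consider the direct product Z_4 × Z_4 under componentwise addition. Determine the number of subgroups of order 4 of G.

7

|G| = 16 and 4 | 16, so subgroups of order 4 are possible by Lagrange.
The subgroups of order 4 are: {(0,0), (0,1), (0,2), (0,3)}; {(0,0), (0,2), (2,0), (2,2)}; {(0,0), (0,2), (2,1), (2,3)}; {(0,0), (1,0), (2,0), (3,0)}; … (7 in all).
So G has 7 subgroups of order 4.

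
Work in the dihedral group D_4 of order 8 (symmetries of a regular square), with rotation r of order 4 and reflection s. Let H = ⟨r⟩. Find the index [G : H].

2

|⟨r⟩| = 4 and |G| = 8.
By Lagrange, [G : H] = |G|/|H| = 8/4 = 2.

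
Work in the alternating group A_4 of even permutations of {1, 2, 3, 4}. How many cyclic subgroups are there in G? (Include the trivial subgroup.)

8

Each element a generates a cyclic subgroup ⟨a⟩; distinct elements may generate the same one (a cyclic group of order d has φ(d) generators).
Cyclic subgroups by order — order 1: 1; order 2: 3; order 3: 4.
Total: 8.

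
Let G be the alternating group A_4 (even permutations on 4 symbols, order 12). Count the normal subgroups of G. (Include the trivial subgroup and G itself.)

3

G has 10 subgroups. Checking conjugation-invariance by order — order 1: 1/1 normal; order 2: 0/3 normal; order 3: 0/4 normal; order 4: 1/1 normal; order 12: 1/1 normal.
Total normal subgroups: 3.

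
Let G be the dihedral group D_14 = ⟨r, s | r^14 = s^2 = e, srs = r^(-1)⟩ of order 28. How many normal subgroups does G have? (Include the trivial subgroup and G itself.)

7

G has 28 subgroups. Checking conjugation-invariance by order — order 1: 1/1 normal; order 2: 1/15 normal; order 4: 0/7 normal; order 7: 1/1 normal; order 14: 3/3 normal; order 28: 1/1 normal.
Total normal subgroups: 7.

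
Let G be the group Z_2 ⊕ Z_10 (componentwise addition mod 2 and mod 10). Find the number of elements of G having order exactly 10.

12

An element (a,b) has order lcm(ord(a), ord(b)); count pairs with lcm equal to 10.
Enumerating gives 12 such elements.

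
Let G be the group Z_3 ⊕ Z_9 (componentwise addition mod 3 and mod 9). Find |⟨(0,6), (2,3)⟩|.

|⟨(0,6)⟩| = 3 and |⟨(2,3)⟩| = 3, so |H| is a multiple of lcm(3, 3) = 3 and divides |G| = 27.
Closing under the operation: H = {(0,0), (0,3), (0,6), (1,0), (1,3), (1,6), (2,0), (2,3), (2,6)}, so |H| = 9.

9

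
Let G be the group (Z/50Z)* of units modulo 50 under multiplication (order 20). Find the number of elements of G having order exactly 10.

The elements of order 10 are: 9, 19, 29, 39.
That's 4.

4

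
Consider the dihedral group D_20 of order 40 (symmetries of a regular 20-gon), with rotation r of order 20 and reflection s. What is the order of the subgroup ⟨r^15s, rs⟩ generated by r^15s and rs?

20

|⟨r^15s⟩| = 2 and |⟨rs⟩| = 2, so |H| is a multiple of lcm(2, 2) = 2 and divides |G| = 40.
Closing under the operation: H = {e, r^2, r^4, r^6, r^8, r^10, r^12, r^14, r^16, r^18, rs, r^3s, r^5s, r^7s, r^9s, r^11s, r^13s, r^15s, r^17s, r^19s}, so |H| = 20.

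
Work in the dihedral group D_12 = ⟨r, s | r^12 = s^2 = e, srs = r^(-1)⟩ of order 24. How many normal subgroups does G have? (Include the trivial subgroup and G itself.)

9

G has 34 subgroups. Checking conjugation-invariance by order — order 1: 1/1 normal; order 2: 1/13 normal; order 3: 1/1 normal; order 4: 1/7 normal; order 6: 1/5 normal; order 8: 0/3 normal; order 12: 3/3 normal; order 24: 1/1 normal.
Total normal subgroups: 9.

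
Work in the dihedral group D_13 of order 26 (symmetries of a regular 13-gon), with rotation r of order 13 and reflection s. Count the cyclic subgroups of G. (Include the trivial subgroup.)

Each element a generates a cyclic subgroup ⟨a⟩; distinct elements may generate the same one (a cyclic group of order d has φ(d) generators).
Cyclic subgroups by order — order 1: 1; order 2: 13; order 13: 1.
Total: 15.

15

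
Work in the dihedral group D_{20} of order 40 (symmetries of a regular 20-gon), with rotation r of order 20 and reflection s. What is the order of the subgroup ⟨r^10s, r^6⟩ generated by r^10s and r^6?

20

|⟨r^10s⟩| = 2 and |⟨r^6⟩| = 10, so |H| is a multiple of lcm(2, 10) = 10 and divides |G| = 40.
Closing under the operation: H = {e, r^2, r^4, r^6, r^8, r^10, r^12, r^14, r^16, r^18, s, r^2s, r^4s, r^6s, r^8s, r^10s, r^12s, r^14s, r^16s, r^18s}, so |H| = 20.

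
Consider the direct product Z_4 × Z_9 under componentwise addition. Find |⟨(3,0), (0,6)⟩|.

12

|⟨(3,0)⟩| = 4 and |⟨(0,6)⟩| = 3, so |H| is a multiple of lcm(4, 3) = 12 and divides |G| = 36.
Closing under the operation: H = {(0,0), (0,3), (0,6), (1,0), (1,3), (1,6), (2,0), (2,3), (2,6), (3,0), (3,3), (3,6)}, so |H| = 12.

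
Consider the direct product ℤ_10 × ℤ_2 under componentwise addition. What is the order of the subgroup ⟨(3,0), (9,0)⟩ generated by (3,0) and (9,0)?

10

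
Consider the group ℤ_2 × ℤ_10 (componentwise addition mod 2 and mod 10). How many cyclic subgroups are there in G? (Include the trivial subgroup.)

Each element a generates a cyclic subgroup ⟨a⟩; distinct elements may generate the same one (a cyclic group of order d has φ(d) generators).
Cyclic subgroups by order — order 1: 1; order 2: 3; order 5: 1; order 10: 3.
Total: 8.

8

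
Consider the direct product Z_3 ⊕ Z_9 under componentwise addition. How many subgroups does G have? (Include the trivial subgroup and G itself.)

|G| = 27, so by Lagrange every subgroup order divides 27. Divisors: 1, 3, 9, 27.
Subgroups by order — order 1: 1; order 3: 4; order 9: 4; order 27: 1.
Total: 1 + 4 + 4 + 1 = 10.

10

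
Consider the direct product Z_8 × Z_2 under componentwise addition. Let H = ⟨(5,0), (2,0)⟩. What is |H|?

|⟨(5,0)⟩| = 8 and |⟨(2,0)⟩| = 4, so |H| is a multiple of lcm(8, 4) = 8 and divides |G| = 16.
Closing under the operation: H = {(0,0), (1,0), (2,0), (3,0), (4,0), (5,0), (6,0), (7,0)}, so |H| = 8.

8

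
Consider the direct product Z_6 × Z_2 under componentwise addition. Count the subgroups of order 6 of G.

|G| = 12 and 6 | 12, so subgroups of order 6 are possible by Lagrange.
The subgroups of order 6 are: {(0,0), (0,1), (2,0), (2,1), (4,0), (4,1)}; {(0,0), (1,0), (2,0), (3,0), (4,0), (5,0)}; {(0,0), (1,1), (2,0), (3,1), (4,0), (5,1)}.
So G has 3 subgroups of order 6.

3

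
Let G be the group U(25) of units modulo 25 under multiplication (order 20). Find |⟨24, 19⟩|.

10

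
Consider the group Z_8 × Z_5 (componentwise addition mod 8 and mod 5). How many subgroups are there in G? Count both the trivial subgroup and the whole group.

|G| = 40, so by Lagrange every subgroup order divides 40. Divisors: 1, 2, 4, 5, 8, 10, 20, 40.
Subgroups by order — order 1: 1; order 2: 1; order 4: 1; order 5: 1; order 8: 1; order 10: 1; order 20: 1; order 40: 1.
Total: 1 + 1 + 1 + 1 + 1 + 1 + 1 + 1 = 8.

8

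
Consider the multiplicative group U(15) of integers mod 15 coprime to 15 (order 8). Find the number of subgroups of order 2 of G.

3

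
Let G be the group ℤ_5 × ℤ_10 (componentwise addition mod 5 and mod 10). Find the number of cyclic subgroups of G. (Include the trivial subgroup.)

14

Group the elements of G by the cyclic subgroup they generate; each cyclic subgroup of order d accounts for φ(d) elements.
Cyclic subgroups by order — order 1: 1; order 2: 1; order 5: 6; order 10: 6.
Total: 14.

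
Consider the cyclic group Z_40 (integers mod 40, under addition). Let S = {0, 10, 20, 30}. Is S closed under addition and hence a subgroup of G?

|S| = 4 divides |G| = 40, consistent with Lagrange.
S contains the identity, every element's inverse is in S, and S is closed under +: it is a subgroup.
In fact S = ⟨10⟩.

Yes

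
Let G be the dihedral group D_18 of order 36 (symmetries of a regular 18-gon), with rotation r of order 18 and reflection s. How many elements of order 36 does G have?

0

No element of G has order 36 (even though 36 | 36).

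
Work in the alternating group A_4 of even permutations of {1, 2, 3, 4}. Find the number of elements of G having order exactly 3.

8

The elements of order 3 are: (2 3 4), (2 4 3), (1 2 3), (1 2 4), (1 3 2), (1 3 4), (1 4 2), (1 4 3).
That's 8.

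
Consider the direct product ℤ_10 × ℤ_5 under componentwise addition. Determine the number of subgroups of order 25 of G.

|G| = 50 and 25 | 50, so subgroups of order 25 are possible by Lagrange.
The subgroups of order 25 are: {(0,0), (0,1), (0,2), (0,3), (0,4), (2,0), (2,1), (2,2), (2,3), (2,4), (4,0), (4,1), (4,2), (4,3), (4,4), (6,0), (6,1), (6,2), (6,3), (6,4), (8,0), (8,1), (8,2), (8,3), (8,4)}.
So G has 1 subgroup of order 25.

1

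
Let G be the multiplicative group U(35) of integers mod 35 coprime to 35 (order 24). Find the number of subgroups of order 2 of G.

|G| = 24 and 2 | 24, so subgroups of order 2 are possible by Lagrange.
The subgroups of order 2 are: {1, 29}; {1, 34}; {1, 6}.
So G has 3 subgroups of order 2.

3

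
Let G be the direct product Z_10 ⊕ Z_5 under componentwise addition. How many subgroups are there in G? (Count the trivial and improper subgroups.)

|G| = 50, so by Lagrange every subgroup order divides 50. Divisors: 1, 2, 5, 10, 25, 50.
Subgroups by order — order 1: 1; order 2: 1; order 5: 6; order 10: 6; order 25: 1; order 50: 1.
Total: 1 + 1 + 6 + 6 + 1 + 1 = 16.

16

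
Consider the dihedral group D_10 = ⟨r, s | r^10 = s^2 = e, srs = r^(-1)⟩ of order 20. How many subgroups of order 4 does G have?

5

|G| = 20 and 4 | 20, so subgroups of order 4 are possible by Lagrange.
The subgroups of order 4 are: {e, r^5, r^2s, r^7s}; {e, r^5, r^3s, r^8s}; {e, r^5, r^4s, r^9s}; {e, r^5, s, r^5s}; … (5 in all).
So G has 5 subgroups of order 4.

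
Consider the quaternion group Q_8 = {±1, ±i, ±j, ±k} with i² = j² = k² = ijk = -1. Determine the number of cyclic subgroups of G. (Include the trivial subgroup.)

Group the elements of G by the cyclic subgroup they generate; each cyclic subgroup of order d accounts for φ(d) elements.
Cyclic subgroups by order — order 1: 1; order 2: 1; order 4: 3.
Total: 5.

5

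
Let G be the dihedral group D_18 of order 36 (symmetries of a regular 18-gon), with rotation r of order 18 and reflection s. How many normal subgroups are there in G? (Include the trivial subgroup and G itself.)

G has 45 subgroups. Checking conjugation-invariance by order — order 1: 1/1 normal; order 2: 1/19 normal; order 3: 1/1 normal; order 4: 0/9 normal; order 6: 1/7 normal; order 9: 1/1 normal; order 12: 0/3 normal; order 18: 3/3 normal; order 36: 1/1 normal.
Total normal subgroups: 9.

9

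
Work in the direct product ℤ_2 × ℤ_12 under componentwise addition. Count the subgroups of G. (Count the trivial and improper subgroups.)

16

|G| = 24, so by Lagrange every subgroup order divides 24. Divisors: 1, 2, 3, 4, 6, 8, 12, 24.
Subgroups by order — order 1: 1; order 2: 3; order 3: 1; order 4: 3; order 6: 3; order 8: 1; order 12: 3; order 24: 1.
Total: 1 + 3 + 1 + 3 + 3 + 1 + 3 + 1 = 16.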